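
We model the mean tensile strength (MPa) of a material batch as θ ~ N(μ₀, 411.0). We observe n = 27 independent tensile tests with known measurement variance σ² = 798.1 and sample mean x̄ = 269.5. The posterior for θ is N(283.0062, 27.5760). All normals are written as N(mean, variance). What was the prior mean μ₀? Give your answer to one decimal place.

μ₀ = 470.8

With known observation variance, the Normal–Normal posterior has precision τ_n = τ₀ + n/σ² and mean μ_n = (τ₀μ₀ + (n/σ²)x̄)/τ_n.
Here τ₀ = 1/411.0 = 0.002433 and τ_data = 27/798.1 = 0.033830, so τ_n = 0.036263.
Rearranging for μ₀: μ₀ = (μ_n·τ_n − τ_data·x̄)/τ₀ = (283.0062·0.036263 − 0.033830·269.5) / 0.002433 = 1.145469/0.002433 ≈ 470.8.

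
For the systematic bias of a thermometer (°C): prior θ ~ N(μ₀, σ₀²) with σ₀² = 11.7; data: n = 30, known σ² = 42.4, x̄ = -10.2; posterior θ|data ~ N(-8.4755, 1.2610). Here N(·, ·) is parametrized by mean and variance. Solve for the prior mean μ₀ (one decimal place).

μ₀ = 5.8

With known observation variance, the Normal–Normal posterior has precision τ_n = τ₀ + n/σ² and mean μ_n = (τ₀μ₀ + (n/σ²)x̄)/τ_n.
Here τ₀ = 1/11.7 = 0.085470 and τ_data = 30/42.4 = 0.707547, so τ_n = 0.793017.
Rearranging for μ₀: μ₀ = (μ_n·τ_n − τ_data·x̄)/τ₀ = (-8.4755·0.793017 − 0.707547·-10.2) / 0.085470 = 0.495764/0.085470 ≈ 5.8.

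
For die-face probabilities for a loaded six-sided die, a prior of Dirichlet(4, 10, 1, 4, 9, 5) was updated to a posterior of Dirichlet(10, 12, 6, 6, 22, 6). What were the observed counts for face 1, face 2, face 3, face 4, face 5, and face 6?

For a Dirichlet(α) prior with multinomial counts c, the posterior is Dirichlet(α + c) componentwise.
Counts are posterior − prior componentwise: 10−4=6, 12−10=2, 6−1=5, 6−4=2, 22−9=13, 6−5=1.

counts (6, 2, 5, 2, 13, 1)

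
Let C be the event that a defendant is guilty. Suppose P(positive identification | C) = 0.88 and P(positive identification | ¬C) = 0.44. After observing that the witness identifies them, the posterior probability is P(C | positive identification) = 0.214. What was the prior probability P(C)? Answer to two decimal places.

In odds form, posterior odds = prior odds × likelihood ratio, so prior odds = posterior odds ÷ LR.
Posterior odds = 0.214/(1−0.214) = 0.2723. LR = 0.88/0.44 = 2.0000.
Prior odds = 0.2723/2.0000 = 0.1361, so P(C) = 0.1361/(1+0.1361) ≈ 0.12.

P(C) = 0.12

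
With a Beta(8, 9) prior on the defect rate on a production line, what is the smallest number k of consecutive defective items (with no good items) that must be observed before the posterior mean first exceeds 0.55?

k = 4

After k defective items and 0 good items the posterior is Beta(8+k, 9), with mean (8+k)/(8+9+k).
Set (8+k)/(17+k) > 0.55 and solve: k > (0.55·17 − 8)/(1 − 0.55) = 3.000.
The smallest integer exceeding 3.000 is 4, and checking k=4: (12)/(21) = 0.5714 > 0.55.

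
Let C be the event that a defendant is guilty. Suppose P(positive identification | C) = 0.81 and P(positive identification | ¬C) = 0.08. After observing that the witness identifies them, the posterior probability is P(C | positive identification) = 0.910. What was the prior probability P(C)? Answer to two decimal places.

Bayes' rule in odds form gives O(C|E) = O(C)·[P(E|C)/P(E|¬C)], hence O(C) = O(C|E)/LR.
Posterior odds = 0.910/(1−0.910) = 10.1111. LR = 0.81/0.08 = 10.1250.
Prior odds = 10.1111/10.1250 = 0.9986, so P(C) = 0.9986/(1+0.9986) ≈ 0.50.

P(C) = 0.50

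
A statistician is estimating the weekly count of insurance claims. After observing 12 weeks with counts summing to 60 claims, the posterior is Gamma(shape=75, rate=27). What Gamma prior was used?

Gamma(shape=15, rate=15)

Gamma–Poisson conjugacy: posterior shape = α + Σxᵢ, posterior rate = β + n.
So α = 75 − 60 = 15 and β = 27 − 12 = 15.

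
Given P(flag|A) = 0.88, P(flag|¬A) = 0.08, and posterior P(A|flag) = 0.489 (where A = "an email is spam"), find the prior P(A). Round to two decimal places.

P(A) = 0.08

In odds form, posterior odds = prior odds × likelihood ratio, so prior odds = posterior odds ÷ LR.
Posterior odds = 0.489/(1−0.489) = 0.9569. LR = 0.88/0.08 = 11.0000.
Prior odds = 0.9569/11.0000 = 0.0870, so P(A) = 0.0870/(1+0.0870) ≈ 0.08.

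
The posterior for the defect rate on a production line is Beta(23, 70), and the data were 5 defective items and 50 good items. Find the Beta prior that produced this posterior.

Beta is conjugate to the binomial likelihood: posterior = Beta(a+s, b+f).
So a = 23 − 5 = 18 and b = 70 − 50 = 20.

Beta(18, 20)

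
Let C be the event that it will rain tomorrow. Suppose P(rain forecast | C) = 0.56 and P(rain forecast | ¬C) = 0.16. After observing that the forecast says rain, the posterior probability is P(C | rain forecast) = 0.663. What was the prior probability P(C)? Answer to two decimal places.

In odds form, posterior odds = prior odds × likelihood ratio, so prior odds = posterior odds ÷ LR.
Posterior odds = 0.663/(1−0.663) = 1.9674. LR = 0.56/0.16 = 3.5000.
Prior odds = 1.9674/3.5000 = 0.5621, so P(C) = 0.5621/(1+0.5621) ≈ 0.36.

P(C) = 0.36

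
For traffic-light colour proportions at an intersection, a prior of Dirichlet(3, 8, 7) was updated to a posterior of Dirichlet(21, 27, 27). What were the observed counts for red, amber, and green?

For a Dirichlet(α) prior with multinomial counts c, the posterior is Dirichlet(α + c) componentwise.
Counts are posterior − prior componentwise: 21−3=18, 27−8=19, 27−7=20.

counts (18, 19, 20)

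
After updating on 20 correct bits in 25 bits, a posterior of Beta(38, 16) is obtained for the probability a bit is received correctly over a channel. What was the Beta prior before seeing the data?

Beta(18, 11)

A Beta(a, b) prior with s successes and f failures in binomial data gives a Beta(a+s, b+f) posterior.
So a = 38 − 20 = 18 and b = 16 − 5 = 11.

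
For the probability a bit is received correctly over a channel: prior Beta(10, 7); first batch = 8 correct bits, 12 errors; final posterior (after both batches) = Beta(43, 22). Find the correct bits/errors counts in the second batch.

25 correct bits and 3 errors

Because Beta–binomial updating is additive in the counts, the combined data contributed (α_post−α_prior, β_post−β_prior) successes and failures.
Total across both batches: 43−10=33 correct bits, 22−7=15 errors.
Subtract the first batch: 33−8=25 correct bits and 15−12=3 errors.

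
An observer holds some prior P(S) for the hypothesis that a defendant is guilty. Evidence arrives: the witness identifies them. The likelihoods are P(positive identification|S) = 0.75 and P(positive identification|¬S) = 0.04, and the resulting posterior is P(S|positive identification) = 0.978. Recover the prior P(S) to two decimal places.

P(S) = 0.70

In odds form, posterior odds = prior odds × likelihood ratio, so prior odds = posterior odds ÷ LR.
Posterior odds = 0.978/(1−0.978) = 44.4545. LR = 0.75/0.04 = 18.7500.
Prior odds = 44.4545/18.7500 = 2.3709, so P(S) = 2.3709/(1+2.3709) ≈ 0.70.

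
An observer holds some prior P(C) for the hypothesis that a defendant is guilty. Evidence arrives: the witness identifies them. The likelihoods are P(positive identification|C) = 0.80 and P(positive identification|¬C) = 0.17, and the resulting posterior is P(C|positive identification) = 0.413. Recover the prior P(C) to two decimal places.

In odds form, posterior odds = prior odds × likelihood ratio, so prior odds = posterior odds ÷ LR.
Posterior odds = 0.413/(1−0.413) = 0.7036. LR = 0.80/0.17 = 4.7059.
Prior odds = 0.7036/4.7059 = 0.1495, so P(C) = 0.1495/(1+0.1495) ≈ 0.13.

P(C) = 0.13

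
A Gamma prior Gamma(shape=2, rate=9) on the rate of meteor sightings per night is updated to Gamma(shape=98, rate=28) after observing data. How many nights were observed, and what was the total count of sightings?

n = 19 nights with total 96 sightings

A Gamma(α, β) prior (rate parametrization) on a Poisson rate with n observations summing to S gives posterior Gamma(α+S, β+n).
Matching: Σxᵢ = 98 − 2 = 96 and n = 28 − 9 = 19.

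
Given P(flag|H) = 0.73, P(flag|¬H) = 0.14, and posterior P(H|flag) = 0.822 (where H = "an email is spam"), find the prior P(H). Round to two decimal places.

P(H) = 0.47

In odds form, posterior odds = prior odds × likelihood ratio, so prior odds = posterior odds ÷ LR.
Posterior odds = 0.822/(1−0.822) = 4.6180. LR = 0.73/0.14 = 5.2143.
Prior odds = 4.6180/5.2143 = 0.8856, so P(H) = 0.8856/(1+0.8856) ≈ 0.47.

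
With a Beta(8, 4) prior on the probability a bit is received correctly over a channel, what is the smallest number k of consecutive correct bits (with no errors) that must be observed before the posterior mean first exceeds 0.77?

k = 6

After k correct bits and 0 errors the posterior is Beta(8+k, 4), with mean (8+k)/(8+4+k).
Set (8+k)/(12+k) > 0.77 and solve: k > (0.77·12 − 8)/(1 − 0.77) = 5.391.
The smallest integer exceeding 5.391 is 6, and checking k=6: (14)/(18) = 0.7778 > 0.77.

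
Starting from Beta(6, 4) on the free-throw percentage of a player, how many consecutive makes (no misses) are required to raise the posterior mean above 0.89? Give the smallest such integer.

k = 27

After k makes and 0 misses the posterior is Beta(6+k, 4), with mean (6+k)/(6+4+k).
Set (6+k)/(10+k) > 0.89 and solve: k > (0.89·10 − 6)/(1 − 0.89) = 26.364.
The smallest integer exceeding 26.364 is 27, and checking k=27: (33)/(37) = 0.8919 > 0.89.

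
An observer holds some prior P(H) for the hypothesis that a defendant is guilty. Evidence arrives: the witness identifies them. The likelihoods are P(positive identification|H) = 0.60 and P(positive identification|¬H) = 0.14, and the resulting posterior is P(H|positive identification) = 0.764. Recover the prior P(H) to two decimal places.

P(H) = 0.43

Bayes' rule in odds form gives O(H|E) = O(H)·[P(E|H)/P(E|¬H)], hence O(H) = O(H|E)/LR.
Posterior odds = 0.764/(1−0.764) = 3.2373. LR = 0.60/0.14 = 4.2857.
Prior odds = 3.2373/4.2857 = 0.7554, so P(H) = 0.7554/(1+0.7554) ≈ 0.43.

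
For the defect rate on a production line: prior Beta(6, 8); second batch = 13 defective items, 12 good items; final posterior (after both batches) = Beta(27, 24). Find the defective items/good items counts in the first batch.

Sequential conjugate updates are equivalent to a single update on the pooled data, so total successes = posterior α − prior α and total failures = posterior β − prior β.
Total across both batches: 27−6=21 defective items, 24−8=16 good items.
Subtract the second batch: 21−13=8 defective items and 16−12=4 good items.

8 defective items and 4 good items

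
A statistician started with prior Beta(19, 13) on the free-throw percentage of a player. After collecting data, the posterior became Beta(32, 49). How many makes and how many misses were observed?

13 makes and 36 misses

A Beta(α, β) prior with s successes and f failures in binomial data gives a Beta(α+s, β+f) posterior.
So s = 32 − 19 = 13 and f = 49 − 13 = 36.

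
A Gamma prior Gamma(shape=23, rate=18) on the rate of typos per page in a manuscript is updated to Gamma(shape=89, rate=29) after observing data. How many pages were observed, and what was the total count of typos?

n = 11 pages with total 66 typos

Gamma–Poisson conjugacy: posterior shape = α + Σxᵢ, posterior rate = β + n.
Matching: Σxᵢ = 89 − 23 = 66 and n = 29 − 18 = 11.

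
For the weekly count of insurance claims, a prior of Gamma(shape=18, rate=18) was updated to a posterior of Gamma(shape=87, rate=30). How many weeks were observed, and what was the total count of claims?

n = 12 weeks with total 69 claims

Gamma–Poisson conjugacy: posterior shape = α + Σxᵢ, posterior rate = β + n.
Matching: Σxᵢ = 87 − 18 = 69 and n = 30 − 18 = 12.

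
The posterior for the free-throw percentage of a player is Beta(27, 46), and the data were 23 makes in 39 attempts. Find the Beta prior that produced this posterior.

Beta(4, 30)

Beta is conjugate to the binomial likelihood: posterior = Beta(a+s, b+f).
So a = 27 − 23 = 4 and b = 46 − 16 = 30.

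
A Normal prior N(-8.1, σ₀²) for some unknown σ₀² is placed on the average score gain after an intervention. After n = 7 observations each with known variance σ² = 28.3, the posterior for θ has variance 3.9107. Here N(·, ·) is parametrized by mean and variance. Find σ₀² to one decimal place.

σ₀² = 119.6

For the Normal–Normal model with known σ², precisions add: τ_n = τ₀ + n/σ².
So 1/σ₀² = 1/3.9107 − 7/28.3 = 0.255709 − 0.247350 = 0.008359.
Hence σ₀² = 1/0.008359 ≈ 119.6.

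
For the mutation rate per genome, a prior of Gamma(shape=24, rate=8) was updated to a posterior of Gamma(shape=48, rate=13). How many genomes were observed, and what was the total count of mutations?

A Gamma(α, β) prior (rate parametrization) on a Poisson rate with n observations summing to S gives posterior Gamma(α+S, β+n).
Matching: Σxᵢ = 48 − 24 = 24 and n = 13 − 8 = 5.

n = 5 genomes with total 24 mutations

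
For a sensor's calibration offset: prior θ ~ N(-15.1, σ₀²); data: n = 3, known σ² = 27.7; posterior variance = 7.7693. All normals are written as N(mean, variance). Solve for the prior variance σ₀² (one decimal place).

Posterior precision equals prior precision plus data precision: 1/σ_n² = 1/σ₀² + n/σ².
So 1/σ₀² = 1/7.7693 − 3/27.7 = 0.128712 − 0.108303 = 0.020409.
Hence σ₀² = 1/0.020409 ≈ 49.0.

σ₀² = 49.0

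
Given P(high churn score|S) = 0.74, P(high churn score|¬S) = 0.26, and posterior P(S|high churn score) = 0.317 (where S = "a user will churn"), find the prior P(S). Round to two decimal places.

Bayes' rule in odds form gives O(S|E) = O(S)·[P(E|S)/P(E|¬S)], hence O(S) = O(S|E)/LR.
Posterior odds = 0.317/(1−0.317) = 0.4641. LR = 0.74/0.26 = 2.8462.
Prior odds = 0.4641/2.8462 = 0.1631, so P(S) = 0.1631/(1+0.1631) ≈ 0.14.

P(S) = 0.14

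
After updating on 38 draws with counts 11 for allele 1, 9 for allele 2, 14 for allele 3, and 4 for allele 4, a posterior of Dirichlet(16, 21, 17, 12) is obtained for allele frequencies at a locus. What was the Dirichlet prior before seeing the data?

Dirichlet(5, 12, 3, 8)

For a Dirichlet(α) prior with multinomial counts c, the posterior is Dirichlet(α + c) componentwise.
Subtract each count from the matching posterior parameter: 16−11=5, 21−9=12, 17−14=3, 12−4=8.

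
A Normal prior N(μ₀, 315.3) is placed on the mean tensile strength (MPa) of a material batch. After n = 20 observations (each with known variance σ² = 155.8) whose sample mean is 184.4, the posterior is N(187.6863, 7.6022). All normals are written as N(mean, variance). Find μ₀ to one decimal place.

μ₀ = 320.7

With known observation variance, the Normal–Normal posterior has precision τ_n = τ₀ + n/σ² and mean μ_n = (τ₀μ₀ + (n/σ²)x̄)/τ_n.
Here τ₀ = 1/315.3 = 0.003172 and τ_data = 20/155.8 = 0.128370, so τ_n = 0.131542.
Rearranging for μ₀: μ₀ = (μ_n·τ_n − τ_data·x̄)/τ₀ = (187.6863·0.131542 − 0.128370·184.4) / 0.003172 = 1.017203/0.003172 ≈ 320.7.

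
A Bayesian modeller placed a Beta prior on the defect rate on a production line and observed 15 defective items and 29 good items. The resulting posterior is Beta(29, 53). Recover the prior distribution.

Beta is conjugate to the binomial likelihood: posterior = Beta(α+s, β+f).
So α = 29 − 15 = 14 and β = 53 − 29 = 24.

Beta(14, 24)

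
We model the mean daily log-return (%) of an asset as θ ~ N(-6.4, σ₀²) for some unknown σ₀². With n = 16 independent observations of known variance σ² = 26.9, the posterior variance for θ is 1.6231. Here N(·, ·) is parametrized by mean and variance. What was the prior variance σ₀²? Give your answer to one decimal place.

Posterior precision equals prior precision plus data precision: 1/σ_n² = 1/σ₀² + n/σ².
So 1/σ₀² = 1/1.6231 − 16/26.9 = 0.616105 − 0.594796 = 0.021309.
Hence σ₀² = 1/0.021309 ≈ 46.9.

σ₀² = 46.9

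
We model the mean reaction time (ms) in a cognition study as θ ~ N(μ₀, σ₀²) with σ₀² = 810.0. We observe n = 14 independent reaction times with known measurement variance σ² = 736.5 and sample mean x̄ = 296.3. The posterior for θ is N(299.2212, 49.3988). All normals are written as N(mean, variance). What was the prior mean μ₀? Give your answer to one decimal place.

The posterior mean is a precision-weighted average: μ_n = (τ₀μ₀ + τ_data·x̄)/(τ₀+τ_data), with τ₀=1/σ₀² and τ_data=n/σ².
Here τ₀ = 1/810.0 = 0.001235 and τ_data = 14/736.5 = 0.019009, so τ_n = 0.020244.
Rearranging for μ₀: μ₀ = (μ_n·τ_n − τ_data·x̄)/τ₀ = (299.2212·0.020244 − 0.019009·296.3) / 0.001235 = 0.425067/0.001235 ≈ 344.2.

μ₀ = 344.2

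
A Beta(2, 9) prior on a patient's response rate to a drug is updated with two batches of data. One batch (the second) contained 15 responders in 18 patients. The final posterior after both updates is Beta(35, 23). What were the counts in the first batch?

18 responders and 11 non-responders

Sequential conjugate updates are equivalent to a single update on the pooled data, so total successes = posterior α − prior α and total failures = posterior β − prior β.
Total across both batches: 35−2=33 responders, 23−9=14 non-responders.
Subtract the second batch: 33−15=18 responders and 14−3=11 non-responders.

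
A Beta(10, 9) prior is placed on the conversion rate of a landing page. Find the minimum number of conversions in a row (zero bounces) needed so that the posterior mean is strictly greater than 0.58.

k = 3

After k conversions and 0 bounces the posterior is Beta(10+k, 9), with mean (10+k)/(10+9+k).
Set (10+k)/(19+k) > 0.58 and solve: k > (0.58·19 − 10)/(1 − 0.58) = 2.429.
The smallest integer exceeding 2.429 is 3.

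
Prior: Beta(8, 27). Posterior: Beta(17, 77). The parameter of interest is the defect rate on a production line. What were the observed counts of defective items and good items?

Under Beta–binomial conjugacy the posterior parameters are (a+s, b+f).
Match parameters: s=17−8=9, f=77−27=50.

9 defective items and 50 good items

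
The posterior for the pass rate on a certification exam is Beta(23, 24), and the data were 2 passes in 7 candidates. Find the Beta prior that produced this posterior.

Beta(21, 19)

Under Beta–binomial conjugacy the posterior parameters are (α+s, β+f).
So α = 23 − 2 = 21 and β = 24 − 5 = 19.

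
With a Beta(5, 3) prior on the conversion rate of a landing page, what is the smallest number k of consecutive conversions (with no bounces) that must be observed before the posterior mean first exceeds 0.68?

After k conversions and 0 bounces the posterior is Beta(5+k, 3), with mean (5+k)/(5+3+k).
Set (5+k)/(8+k) > 0.68 and solve: k > (0.68·8 − 5)/(1 − 0.68) = 1.375.
The smallest integer exceeding 1.375 is 2.

k = 2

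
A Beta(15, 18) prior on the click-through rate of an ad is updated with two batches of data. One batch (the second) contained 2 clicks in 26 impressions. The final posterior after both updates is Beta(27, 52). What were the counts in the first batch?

Because Beta–binomial updating is additive in the counts, the combined data contributed (α_post−α_prior, β_post−β_prior) successes and failures.
Total across both batches: 27−15=12 clicks, 52−18=34 non-clicks.
Subtract the second batch: 12−2=10 clicks and 34−24=10 non-clicks.

10 clicks and 10 non-clicks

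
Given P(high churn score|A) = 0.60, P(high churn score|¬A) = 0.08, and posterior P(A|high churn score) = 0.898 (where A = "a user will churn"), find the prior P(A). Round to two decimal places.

P(A) = 0.54

Bayes' rule in odds form gives O(A|E) = O(A)·[P(E|A)/P(E|¬A)], hence O(A) = O(A|E)/LR.
Posterior odds = 0.898/(1−0.898) = 8.8039. LR = 0.60/0.08 = 7.5000.
Prior odds = 8.8039/7.5000 = 1.1739, so P(A) = 1.1739/(1+1.1739) ≈ 0.54.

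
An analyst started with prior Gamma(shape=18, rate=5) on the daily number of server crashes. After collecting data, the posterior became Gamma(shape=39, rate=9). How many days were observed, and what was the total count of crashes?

Gamma–Poisson conjugacy: posterior shape = α + Σxᵢ, posterior rate = β + n.
Matching: Σxᵢ = 39 − 18 = 21 and n = 9 − 5 = 4.

n = 4 days with total 21 crashes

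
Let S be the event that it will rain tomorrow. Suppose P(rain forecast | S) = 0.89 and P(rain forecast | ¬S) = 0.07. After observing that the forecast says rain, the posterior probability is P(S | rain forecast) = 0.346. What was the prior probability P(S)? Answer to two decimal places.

In odds form, posterior odds = prior odds × likelihood ratio, so prior odds = posterior odds ÷ LR.
Posterior odds = 0.346/(1−0.346) = 0.5291. LR = 0.89/0.07 = 12.7143.
Prior odds = 0.5291/12.7143 = 0.0416, so P(S) = 0.0416/(1+0.0416) ≈ 0.04.

P(S) = 0.04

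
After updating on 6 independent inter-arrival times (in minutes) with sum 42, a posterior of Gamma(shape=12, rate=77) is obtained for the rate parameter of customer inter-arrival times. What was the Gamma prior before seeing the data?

Gamma–exponential conjugacy: posterior shape = α + n, posterior rate = β + Σtᵢ.
So α = 12 − 6 = 6 and β = 77 − 42 = 35.

Gamma(shape=6, rate=35)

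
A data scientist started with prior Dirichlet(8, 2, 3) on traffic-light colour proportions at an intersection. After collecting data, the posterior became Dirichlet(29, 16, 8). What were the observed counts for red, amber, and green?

counts (21, 14, 5)

For a Dirichlet(α) prior with multinomial counts c, the posterior is Dirichlet(α + c) componentwise.
Counts are posterior − prior componentwise: 29−8=21, 16−2=14, 8−3=5.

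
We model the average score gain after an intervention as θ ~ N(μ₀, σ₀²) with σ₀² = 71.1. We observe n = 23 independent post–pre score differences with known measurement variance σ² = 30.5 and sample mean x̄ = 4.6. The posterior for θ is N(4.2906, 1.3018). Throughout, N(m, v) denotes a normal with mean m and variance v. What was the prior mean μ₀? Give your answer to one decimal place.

The posterior mean is a precision-weighted average: μ_n = (τ₀μ₀ + τ_data·x̄)/(τ₀+τ_data), with τ₀=1/σ₀² and τ_data=n/σ².
Here τ₀ = 1/71.1 = 0.014065 and τ_data = 23/30.5 = 0.754098, so τ_n = 0.768163.
Rearranging for μ₀: μ₀ = (μ_n·τ_n − τ_data·x̄)/τ₀ = (4.2906·0.768163 − 0.754098·4.6) / 0.014065 = -0.172971/0.014065 ≈ -12.3.

μ₀ = -12.3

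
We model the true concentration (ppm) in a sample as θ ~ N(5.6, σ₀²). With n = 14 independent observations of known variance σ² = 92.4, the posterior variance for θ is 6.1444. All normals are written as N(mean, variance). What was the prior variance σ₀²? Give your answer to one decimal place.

For the Normal–Normal model with known σ², precisions add: τ_n = τ₀ + n/σ².
So 1/σ₀² = 1/6.1444 − 14/92.4 = 0.162750 − 0.151515 = 0.011235.
Hence σ₀² = 1/0.011235 ≈ 89.0.

σ₀² = 89.0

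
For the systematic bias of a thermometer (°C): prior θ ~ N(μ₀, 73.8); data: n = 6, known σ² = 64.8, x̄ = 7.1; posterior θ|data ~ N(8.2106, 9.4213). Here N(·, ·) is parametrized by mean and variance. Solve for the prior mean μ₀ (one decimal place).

μ₀ = 15.8

With known observation variance, the Normal–Normal posterior has precision τ_n = τ₀ + n/σ² and mean μ_n = (τ₀μ₀ + (n/σ²)x̄)/τ_n.
Here τ₀ = 1/73.8 = 0.013550 and τ_data = 6/64.8 = 0.092593, so τ_n = 0.106143.
Rearranging for μ₀: μ₀ = (μ_n·τ_n − τ_data·x̄)/τ₀ = (8.2106·0.106143 − 0.092593·7.1) / 0.013550 = 0.214087/0.013550 ≈ 15.8.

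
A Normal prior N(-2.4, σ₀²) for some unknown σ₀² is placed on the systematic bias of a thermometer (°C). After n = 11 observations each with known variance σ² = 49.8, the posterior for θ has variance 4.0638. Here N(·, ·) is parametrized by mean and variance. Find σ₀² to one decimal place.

σ₀² = 39.7

Posterior precision equals prior precision plus data precision: 1/σ_n² = 1/σ₀² + n/σ².
So 1/σ₀² = 1/4.0638 − 11/49.8 = 0.246075 − 0.220884 = 0.025191.
Hence σ₀² = 1/0.025191 ≈ 39.7.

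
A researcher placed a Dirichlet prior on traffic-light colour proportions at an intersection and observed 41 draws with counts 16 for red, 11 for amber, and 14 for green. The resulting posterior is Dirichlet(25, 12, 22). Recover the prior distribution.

Dirichlet(9, 1, 8)

For a Dirichlet(α) prior with multinomial counts c, the posterior is Dirichlet(α + c) componentwise.
Subtract each count from the matching posterior parameter: 25−16=9, 12−11=1, 22−14=8.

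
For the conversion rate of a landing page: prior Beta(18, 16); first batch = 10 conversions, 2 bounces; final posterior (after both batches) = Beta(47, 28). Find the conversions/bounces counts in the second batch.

Because Beta–binomial updating is additive in the counts, the combined data contributed (α_post−α_prior, β_post−β_prior) successes and failures.
Total across both batches: 47−18=29 conversions, 28−16=12 bounces.
Subtract the first batch: 29−10=19 conversions and 12−2=10 bounces.

19 conversions and 10 bounces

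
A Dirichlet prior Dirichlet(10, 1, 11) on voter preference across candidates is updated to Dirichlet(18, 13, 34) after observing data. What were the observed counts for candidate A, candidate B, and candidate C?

For a Dirichlet(α) prior with multinomial counts c, the posterior is Dirichlet(α + c) componentwise.
Counts are posterior − prior componentwise: 18−10=8, 13−1=12, 34−11=23.

counts (8, 12, 23)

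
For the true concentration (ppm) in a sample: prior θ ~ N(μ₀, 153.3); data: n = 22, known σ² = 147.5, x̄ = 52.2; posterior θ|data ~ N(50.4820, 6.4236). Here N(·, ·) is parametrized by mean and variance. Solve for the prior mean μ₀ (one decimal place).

μ₀ = 11.2

With known observation variance, the Normal–Normal posterior has precision τ_n = τ₀ + n/σ² and mean μ_n = (τ₀μ₀ + (n/σ²)x̄)/τ_n.
Here τ₀ = 1/153.3 = 0.006523 and τ_data = 22/147.5 = 0.149153, so τ_n = 0.155676.
Rearranging for μ₀: μ₀ = (μ_n·τ_n − τ_data·x̄)/τ₀ = (50.4820·0.155676 − 0.149153·52.2) / 0.006523 = 0.073049/0.006523 ≈ 11.2.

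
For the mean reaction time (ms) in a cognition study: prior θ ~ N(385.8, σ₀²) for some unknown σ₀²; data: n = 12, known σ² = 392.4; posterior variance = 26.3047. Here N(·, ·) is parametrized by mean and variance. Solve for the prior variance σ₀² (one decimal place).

For the Normal–Normal model with known σ², precisions add: τ_n = τ₀ + n/σ².
So 1/σ₀² = 1/26.3047 − 12/392.4 = 0.038016 − 0.030581 = 0.007435.
Hence σ₀² = 1/0.007435 ≈ 134.5.

σ₀² = 134.5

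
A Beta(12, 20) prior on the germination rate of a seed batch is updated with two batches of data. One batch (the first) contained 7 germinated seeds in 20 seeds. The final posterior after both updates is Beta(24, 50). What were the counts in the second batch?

Because Beta–binomial updating is additive in the counts, the combined data contributed (α_post−α_prior, β_post−β_prior) successes and failures.
Total across both batches: 24−12=12 germinated seeds, 50−20=30 non-germinating seeds.
Subtract the first batch: 12−7=5 germinated seeds and 30−13=17 non-germinating seeds.

5 germinated seeds and 17 non-germinating seeds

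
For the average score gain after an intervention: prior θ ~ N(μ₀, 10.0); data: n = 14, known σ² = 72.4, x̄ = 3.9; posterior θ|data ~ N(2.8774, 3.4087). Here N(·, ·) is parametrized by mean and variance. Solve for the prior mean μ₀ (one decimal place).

With known observation variance, the Normal–Normal posterior has precision τ_n = τ₀ + n/σ² and mean μ_n = (τ₀μ₀ + (n/σ²)x̄)/τ_n.
Here τ₀ = 1/10.0 = 0.100000 and τ_data = 14/72.4 = 0.193370, so τ_n = 0.293370.
Rearranging for μ₀: μ₀ = (μ_n·τ_n − τ_data·x̄)/τ₀ = (2.8774·0.293370 − 0.193370·3.9) / 0.100000 = 0.090000/0.100000 ≈ 0.9.

μ₀ = 0.9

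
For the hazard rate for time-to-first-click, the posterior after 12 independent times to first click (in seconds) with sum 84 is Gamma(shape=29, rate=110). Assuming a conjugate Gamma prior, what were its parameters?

Gamma(shape=17, rate=26)

For an exponential likelihood with a Gamma(α, β) prior on the rate, n observations with total T give posterior Gamma(α+n, β+T).
So α = 29 − 12 = 17 and β = 110 − 84 = 26.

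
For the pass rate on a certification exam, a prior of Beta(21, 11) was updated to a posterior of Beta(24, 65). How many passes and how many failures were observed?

3 passes and 54 failures

A Beta(α, β) prior with s successes and f failures in binomial data gives a Beta(α+s, β+f) posterior.
So s = 24 − 21 = 3 and f = 65 − 11 = 54.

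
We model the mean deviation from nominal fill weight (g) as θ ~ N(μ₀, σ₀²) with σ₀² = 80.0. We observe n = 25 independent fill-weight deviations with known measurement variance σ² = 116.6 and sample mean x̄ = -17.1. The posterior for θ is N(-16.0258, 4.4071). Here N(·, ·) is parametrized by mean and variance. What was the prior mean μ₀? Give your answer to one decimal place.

μ₀ = 2.4

The posterior mean is a precision-weighted average: μ_n = (τ₀μ₀ + τ_data·x̄)/(τ₀+τ_data), with τ₀=1/σ₀² and τ_data=n/σ².
Here τ₀ = 1/80.0 = 0.012500 and τ_data = 25/116.6 = 0.214408, so τ_n = 0.226908.
Rearranging for μ₀: μ₀ = (μ_n·τ_n − τ_data·x̄)/τ₀ = (-16.0258·0.226908 − 0.214408·-17.1) / 0.012500 = 0.029995/0.012500 ≈ 2.4.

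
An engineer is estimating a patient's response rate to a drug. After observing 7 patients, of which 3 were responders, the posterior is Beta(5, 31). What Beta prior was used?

Beta(2, 27)

A Beta(α, β) prior with s successes and f failures in binomial data gives a Beta(α+s, β+f) posterior.
Subtract the data counts: 5−3=2, 31−4=27.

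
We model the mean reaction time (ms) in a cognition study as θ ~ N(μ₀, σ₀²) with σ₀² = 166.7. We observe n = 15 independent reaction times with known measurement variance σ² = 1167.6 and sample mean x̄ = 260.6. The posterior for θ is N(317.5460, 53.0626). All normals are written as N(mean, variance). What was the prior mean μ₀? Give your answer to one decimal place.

With known observation variance, the Normal–Normal posterior has precision τ_n = τ₀ + n/σ² and mean μ_n = (τ₀μ₀ + (n/σ²)x̄)/τ_n.
Here τ₀ = 1/166.7 = 0.005999 and τ_data = 15/1167.6 = 0.012847, so τ_n = 0.018846.
Rearranging for μ₀: μ₀ = (μ_n·τ_n − τ_data·x̄)/τ₀ = (317.5460·0.018846 − 0.012847·260.6) / 0.005999 = 2.636544/0.005999 ≈ 439.5.

μ₀ = 439.5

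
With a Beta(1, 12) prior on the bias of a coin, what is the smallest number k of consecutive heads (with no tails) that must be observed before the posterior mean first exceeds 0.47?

After k heads and 0 tails the posterior is Beta(1+k, 12), with mean (1+k)/(1+12+k).
Set (1+k)/(13+k) > 0.47 and solve: k > (0.47·13 − 1)/(1 − 0.47) = 9.642.
The smallest integer exceeding 9.642 is 10, and checking k=10: (11)/(23) = 0.4783 > 0.47.

k = 10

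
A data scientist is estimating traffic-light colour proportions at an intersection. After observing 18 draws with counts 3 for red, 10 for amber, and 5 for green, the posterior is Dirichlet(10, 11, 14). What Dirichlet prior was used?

For a Dirichlet(α) prior with multinomial counts c, the posterior is Dirichlet(α + c) componentwise.
Subtract each count from the matching posterior parameter: 10−3=7, 11−10=1, 14−5=9.

Dirichlet(7, 1, 9)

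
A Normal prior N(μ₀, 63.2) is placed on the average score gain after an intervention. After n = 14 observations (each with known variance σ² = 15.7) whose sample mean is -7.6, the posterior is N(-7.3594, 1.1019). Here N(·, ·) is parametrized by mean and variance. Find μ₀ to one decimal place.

μ₀ = 6.2

With known observation variance, the Normal–Normal posterior has precision τ_n = τ₀ + n/σ² and mean μ_n = (τ₀μ₀ + (n/σ²)x̄)/τ_n.
Here τ₀ = 1/63.2 = 0.015823 and τ_data = 14/15.7 = 0.891720, so τ_n = 0.907543.
Rearranging for μ₀: μ₀ = (μ_n·τ_n − τ_data·x̄)/τ₀ = (-7.3594·0.907543 − 0.891720·-7.6) / 0.015823 = 0.098100/0.015823 ≈ 6.2.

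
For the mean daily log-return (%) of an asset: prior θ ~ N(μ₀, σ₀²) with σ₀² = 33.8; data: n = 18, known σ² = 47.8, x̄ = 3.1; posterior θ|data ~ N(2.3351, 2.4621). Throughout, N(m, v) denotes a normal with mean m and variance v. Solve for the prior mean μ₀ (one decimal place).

μ₀ = -7.4

With known observation variance, the Normal–Normal posterior has precision τ_n = τ₀ + n/σ² and mean μ_n = (τ₀μ₀ + (n/σ²)x̄)/τ_n.
Here τ₀ = 1/33.8 = 0.029586 and τ_data = 18/47.8 = 0.376569, so τ_n = 0.406155.
Rearranging for μ₀: μ₀ = (μ_n·τ_n − τ_data·x̄)/τ₀ = (2.3351·0.406155 − 0.376569·3.1) / 0.029586 = -0.218951/0.029586 ≈ -7.4.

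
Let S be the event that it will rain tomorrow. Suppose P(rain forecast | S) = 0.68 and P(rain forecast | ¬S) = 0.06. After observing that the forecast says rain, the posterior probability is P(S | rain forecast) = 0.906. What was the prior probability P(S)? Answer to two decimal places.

Bayes' rule in odds form gives O(S|E) = O(S)·[P(E|S)/P(E|¬S)], hence O(S) = O(S|E)/LR.
Posterior odds = 0.906/(1−0.906) = 9.6383. LR = 0.68/0.06 = 11.3333.
Prior odds = 9.6383/11.3333 = 0.8504, so P(S) = 0.8504/(1+0.8504) ≈ 0.46.

P(S) = 0.46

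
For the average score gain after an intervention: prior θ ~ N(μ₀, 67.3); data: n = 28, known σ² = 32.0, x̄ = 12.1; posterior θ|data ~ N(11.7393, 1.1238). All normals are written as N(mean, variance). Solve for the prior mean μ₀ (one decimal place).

The posterior mean is a precision-weighted average: μ_n = (τ₀μ₀ + τ_data·x̄)/(τ₀+τ_data), with τ₀=1/σ₀² and τ_data=n/σ².
Here τ₀ = 1/67.3 = 0.014859 and τ_data = 28/32.0 = 0.875000, so τ_n = 0.889859.
Rearranging for μ₀: μ₀ = (μ_n·τ_n − τ_data·x̄)/τ₀ = (11.7393·0.889859 − 0.875000·12.1) / 0.014859 = -0.141178/0.014859 ≈ -9.5.

μ₀ = -9.5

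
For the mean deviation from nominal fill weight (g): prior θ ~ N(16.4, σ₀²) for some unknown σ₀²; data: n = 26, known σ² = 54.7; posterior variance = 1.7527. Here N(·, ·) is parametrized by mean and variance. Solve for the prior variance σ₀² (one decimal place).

For the Normal–Normal model with known σ², precisions add: τ_n = τ₀ + n/σ².
So 1/σ₀² = 1/1.7527 − 26/54.7 = 0.570548 − 0.475320 = 0.095228.
Hence σ₀² = 1/0.095228 ≈ 10.5.

σ₀² = 10.5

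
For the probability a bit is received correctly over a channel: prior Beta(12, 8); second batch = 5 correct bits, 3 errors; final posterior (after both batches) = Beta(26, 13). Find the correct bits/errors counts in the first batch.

9 correct bits and 2 errors

Sequential conjugate updates are equivalent to a single update on the pooled data, so total successes = posterior α − prior α and total failures = posterior β − prior β.
Total across both batches: 26−12=14 correct bits, 13−8=5 errors.
Subtract the second batch: 14−5=9 correct bits and 5−3=2 errors.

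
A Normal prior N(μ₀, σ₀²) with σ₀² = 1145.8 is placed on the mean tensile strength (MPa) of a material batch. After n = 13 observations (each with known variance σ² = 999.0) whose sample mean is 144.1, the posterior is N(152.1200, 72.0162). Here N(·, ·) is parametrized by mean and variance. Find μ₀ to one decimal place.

μ₀ = 271.7

With known observation variance, the Normal–Normal posterior has precision τ_n = τ₀ + n/σ² and mean μ_n = (τ₀μ₀ + (n/σ²)x̄)/τ_n.
Here τ₀ = 1/1145.8 = 0.000873 and τ_data = 13/999.0 = 0.013013, so τ_n = 0.013886.
Rearranging for μ₀: μ₀ = (μ_n·τ_n − τ_data·x̄)/τ₀ = (152.1200·0.013886 − 0.013013·144.1) / 0.000873 = 0.237165/0.000873 ≈ 271.7.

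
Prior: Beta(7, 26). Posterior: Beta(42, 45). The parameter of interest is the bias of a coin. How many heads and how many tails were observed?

35 heads and 19 tails

Beta is conjugate to the binomial likelihood: posterior = Beta(α+s, β+f).
So s = 42 − 7 = 35 and f = 45 − 26 = 19.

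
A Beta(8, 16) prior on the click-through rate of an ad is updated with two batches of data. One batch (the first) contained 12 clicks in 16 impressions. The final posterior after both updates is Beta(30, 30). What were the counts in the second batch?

Sequential conjugate updates are equivalent to a single update on the pooled data, so total successes = posterior α − prior α and total failures = posterior β − prior β.
Total across both batches: 30−8=22 clicks, 30−16=14 non-clicks.
Subtract the first batch: 22−12=10 clicks and 14−4=10 non-clicks.

10 clicks and 10 non-clicks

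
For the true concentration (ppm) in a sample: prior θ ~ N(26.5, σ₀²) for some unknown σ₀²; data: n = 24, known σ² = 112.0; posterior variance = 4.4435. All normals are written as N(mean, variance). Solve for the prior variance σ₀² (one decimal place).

Posterior precision equals prior precision plus data precision: 1/σ_n² = 1/σ₀² + n/σ².
So 1/σ₀² = 1/4.4435 − 24/112.0 = 0.225048 − 0.214286 = 0.010762.
Hence σ₀² = 1/0.010762 ≈ 92.9.

σ₀² = 92.9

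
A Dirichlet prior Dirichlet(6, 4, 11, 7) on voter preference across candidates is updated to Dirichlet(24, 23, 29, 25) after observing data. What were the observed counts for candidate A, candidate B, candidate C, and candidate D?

counts (18, 19, 18, 18)

For a Dirichlet(α) prior with multinomial counts c, the posterior is Dirichlet(α + c) componentwise.
Counts are posterior − prior componentwise: 24−6=18, 23−4=19, 29−11=18, 25−7=18.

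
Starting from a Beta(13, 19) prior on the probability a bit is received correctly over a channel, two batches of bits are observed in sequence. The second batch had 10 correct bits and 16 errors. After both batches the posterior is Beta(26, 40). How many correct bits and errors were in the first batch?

Sequential conjugate updates are equivalent to a single update on the pooled data, so total successes = posterior α − prior α and total failures = posterior β − prior β.
Total across both batches: 26−13=13 correct bits, 40−19=21 errors.
Subtract the second batch: 13−10=3 correct bits and 21−16=5 errors.

3 correct bits and 5 errors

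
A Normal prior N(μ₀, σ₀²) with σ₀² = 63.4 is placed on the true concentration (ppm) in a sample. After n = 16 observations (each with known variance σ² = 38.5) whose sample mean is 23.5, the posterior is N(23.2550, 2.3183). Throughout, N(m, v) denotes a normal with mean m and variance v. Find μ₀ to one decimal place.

μ₀ = 16.8

The posterior mean is a precision-weighted average: μ_n = (τ₀μ₀ + τ_data·x̄)/(τ₀+τ_data), with τ₀=1/σ₀² and τ_data=n/σ².
Here τ₀ = 1/63.4 = 0.015773 and τ_data = 16/38.5 = 0.415584, so τ_n = 0.431357.
Rearranging for μ₀: μ₀ = (μ_n·τ_n − τ_data·x̄)/τ₀ = (23.2550·0.431357 − 0.415584·23.5) / 0.015773 = 0.264983/0.015773 ≈ 16.8.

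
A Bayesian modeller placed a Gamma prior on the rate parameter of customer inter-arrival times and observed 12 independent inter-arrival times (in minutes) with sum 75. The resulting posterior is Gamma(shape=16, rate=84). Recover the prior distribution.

Gamma(shape=4, rate=9)

For an exponential likelihood with a Gamma(α, β) prior on the rate, n observations with total T give posterior Gamma(α+n, β+T).
So α = 16 − 12 = 4 and β = 84 − 75 = 9.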